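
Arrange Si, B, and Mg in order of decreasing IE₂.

After 1 electron has been removed, what remains? Si⁺ still has 3 valence electrons; B⁺ still has 2 valence electrons; Mg⁺ still has 1 valence electron.
All are still removing valence electrons, so compare the +1 ions as you would atoms: IE_2 generally rises across a period (higher Z_eff) and falls down a group (larger shell), subject to the usual subshell exceptions.
Valence configurations: Si⁺ [Ne]3s²3p¹, B⁺ [He]2s², Mg⁺ [Ne]3s¹.
The numbers (kJ/mol): Si 1577, B 2427, Mg 1451.
Hence IE_2: Mg < Si < B.

B > Si > Mg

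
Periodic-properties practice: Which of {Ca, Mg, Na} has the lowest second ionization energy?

Consider each +1 ion: Ca⁺ still has 1 valence electron; Mg⁺ still has 1 valence electron; Na⁺ is the bare [Ne] core.
Breaking into a closed-shell core is much more expensive than removing a leftover valence electron — Na has the largest IE_2 here.
Valence configurations: Ca⁺ [Ar]4s¹, Mg⁺ [Ne]3s¹.
Tabulated IE_2 (kJ/mol): Ca 1145, Mg 1451, Na 4562.
Overall IE_2 order: Ca < Mg < Na.

Ca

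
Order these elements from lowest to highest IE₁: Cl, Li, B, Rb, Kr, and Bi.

IE₁ increases left→right with effective nuclear charge and decreases top→bottom as the valence shell moves farther out.
Neither a single period nor a single group — weigh both effects.
Li > Rb: Li sits above Rb in group 1, so the down-group effect alone puts Li higher.
Bi > Li: period and group pull opposite ways; the across-period shift dominates (703 vs 520 kJ/mol).
B > Bi: the two effects oppose for this pair; the down-group effect wins (801 vs 703 kJ/mol).
Cl > B: period and group pull opposite ways; the across-period shift dominates (1251 vs 801 kJ/mol).
Kr > Cl: the two effects oppose for this pair; the across-period effect wins (1351 vs 1251 kJ/mol).
Approximate values (kJ/mol): Li 520, B 801, Cl 1251, Kr 1351, Rb 403, Bi 703.
So from lowest to highest: Rb < Li < Bi < B < Cl < Kr.

Rb, Li, Bi, B, Cl, Kr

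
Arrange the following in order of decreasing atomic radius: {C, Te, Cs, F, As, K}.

Radius decreases left→right (rising Z_eff, same n) and increases top→bottom (higher n).
These span different periods and groups, so the two trends combine.
C > F: both are in period 2; the period trend gives C the larger value.
As > C: period and group pull opposite ways; the down-group shift dominates (121 vs 75 pm).
Te > As: the two effects oppose for this pair; the down-group effect wins (136 vs 121 pm).
K > Te: period and group pull opposite ways; the across-period shift dominates (196 vs 136 pm).
Cs > K: Cs sits below K in group 1, so the down-group effect alone puts Cs larger.
For reference (pm): C 75, F 64, K 196, As 121, Te 136, Cs 232.
So from largest to smallest: Cs > K > Te > As > C > F.

Cs, K, Te, As, C, F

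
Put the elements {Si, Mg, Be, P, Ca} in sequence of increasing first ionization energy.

Ca < Mg < Si < Be < P

Be is in period 2, group 2; Mg is in period 3, group 2; Si is in period 3, group 14; P is in period 3, group 15; Ca is in period 4, group 2.
First ionization energy rises across a period (greater Z_eff holds electrons more tightly) and falls down a group (valence electrons are farther from the nucleus).
These span different periods and groups, so the two trends combine.
Mg > Ca: they share group 2; the group trend gives Mg the larger value.
Si > Mg: both are in period 3; the period trend gives Si the larger value.
Be > Si: period and group pull opposite ways; the down-group shift dominates (900 vs 786 kJ/mol).
P > Be: period and group pull opposite ways; the across-period shift dominates (1012 vs 900 kJ/mol).
For reference (kJ/mol): Be 900, Mg 738, Si 786, P 1012, Ca 590.
So from lowest to highest: Ca < Mg < Si < Be < P.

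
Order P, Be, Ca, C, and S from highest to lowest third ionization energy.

After 2 electrons have been removed, what remains? P²⁺ still has 3 valence electrons; Be²⁺ is the bare [He] core; Ca²⁺ is the bare [Ar] core; C²⁺ still has 2 valence electrons; S²⁺ still has 4 valence electrons.
Breaking into a closed-shell core is much more expensive than removing a leftover valence electron — Ca and Be have the largest IE_3 here.
Valence configurations: P²⁺ [Ne]3s²3p¹, C²⁺ [He]2s², S²⁺ [Ne]3s²3p².
Approximate IE_3 values (kJ/mol): P 2914, Be 14849, Ca 4912, C 4620, S 3357.
Hence IE_3: P < S < C < Ca < Be.

Be > Ca > C > S > P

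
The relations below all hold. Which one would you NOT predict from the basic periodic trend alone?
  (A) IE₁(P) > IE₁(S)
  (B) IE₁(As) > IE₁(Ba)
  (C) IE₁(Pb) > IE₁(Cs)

The general trend: first ionisation energy increases across a period and decreases down a group.
(A) P (period 3, group 15) vs S (period 3, group 16): the stated order contradicts the simple trend.
(B) As (period 4, group 15) vs Ba (period 6, group 2): the stated order agrees with the simple trend.
(C) Pb (period 6, group 14) vs Cs (period 6, group 1): the stated order agrees with the simple trend.
The exception is (A): S (3p⁴) ionizes more easily than half-filled P (3p³) because the paired 3p electron in S is pushed out by e⁻–e⁻ repulsion.

(A)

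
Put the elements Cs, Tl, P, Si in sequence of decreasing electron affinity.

Si > P > Cs > Tl

Si is in period 3, group 14; P is in period 3, group 15; Cs is in period 6, group 1; Tl is in period 6, group 13.
Atoms with high Z_eff and room in the valence shell (especially the halogens) have the most exothermic electron affinities.
These span different periods and groups, so the two trends combine.
Cs > Tl: this pair runs against the simple trend — see the exception note.
P > Cs: both effects reinforce here, so P is clearly the higher of the two.
Si > P: this pair runs against the simple trend — see the exception note.
Note the exception: Cs has a higher electron affinity than Tl, contrary to the simple trend — Tl's ns²np¹ configuration gives only a small electron affinity — the sparsely filled np subshell binds an added electron weakly.
Note the exception: Si has a higher electron affinity than P, contrary to the simple trend — adding an electron to P's half-filled 3p³ is unfavourable, so Si (3p²) has the more exothermic EA.
Approximate values (kJ/mol): Si 134, P 72, Cs 46, Tl 19.
So from highest to lowest: Si > P > Cs > Tl.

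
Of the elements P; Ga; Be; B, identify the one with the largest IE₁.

P

Be is in period 2, group 2; B is in period 2, group 13; P is in period 3, group 15; Ga is in period 4, group 13.
Removing the outermost electron gets harder across a period and easier down a group.
Here both period and group differ, so the two effects have to be weighed against each other.
B > Ga: they share group 13; the group trend gives B the larger value.
Be > B: this pair runs against the simple trend — see the exception note.
P > Be: period and group pull opposite ways; the across-period shift dominates (1012 vs 900 kJ/mol).
Note the exception: Be has a higher first ionization energy than B, contrary to the simple trend — removing B's lone 2p electron is easier than breaking Be's filled 2s².
For reference (kJ/mol): Be 900, B 801, P 1012, Ga 579.
The largest IE₁ among these belongs to P.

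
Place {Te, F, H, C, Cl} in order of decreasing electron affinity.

Cl > F > Te > C > H

H is in period 1, group 1; C is in period 2, group 14; F is in period 2, group 17; Cl is in period 3, group 17; Te is in period 5, group 16.
Electron affinity generally becomes more exothermic across a period toward the halogens and less exothermic down a group.
Neither a single period nor a single group — weigh both effects.
C > H: the two effects oppose for this pair; the across-period effect wins (122 vs 73 kJ/mol).
Te > C: period and group pull opposite ways; the across-period shift dominates (190 vs 122 kJ/mol).
F > Te: relative to Te, both the across-period and down-group shifts push F's electron affinity up.
Cl > F: this pair runs against the simple trend — see the exception note.
Note the exception: Cl has a higher electron affinity than F, contrary to the simple trend — F's small 2p subshell makes the incoming electron feel strong e⁻–e⁻ repulsion, so Cl actually releases more energy on gaining an electron.
Tabulated electron affinity (kJ/mol): H 73, C 122, F 328, Cl 349, Te 190.
So from highest to lowest: Cl > F > Te > C > H.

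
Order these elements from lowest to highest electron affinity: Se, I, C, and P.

Electron affinity generally becomes more exothermic across a period toward the halogens and less exothermic down a group.
A diagonal step moves right (one effect) and down (the opposite effect) at once.
C > P: the two effects oppose for this pair; the down-group effect wins (122 vs 72 kJ/mol).
Se > C: the two effects oppose for this pair; the across-period effect wins (195 vs 122 kJ/mol).
I > Se: period and group pull opposite ways; the across-period shift dominates (295 vs 195 kJ/mol).
Approximate values (kJ/mol): C 122, P 72, Se 195, I 295.
So from lowest to highest: P < C < Se < I.

P < C < Se < I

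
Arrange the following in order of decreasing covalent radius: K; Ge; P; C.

Atomic radius shrinks across a period as nuclear charge pulls the same shell inward, and grows down a group as new shells are added.
These span different periods and groups, so the two trends combine.
P > C: period and group pull opposite ways; the down-group shift dominates (111 vs 75 pm).
Ge > P: both effects reinforce here, so Ge is clearly the larger of the two.
K > Ge: both are in period 4; the period trend gives K the larger value.
Tabulated atomic radius (pm): C 75, P 111, K 196, Ge 121.
So from largest to smallest: K > Ge > P > C.

K, Ge, P, C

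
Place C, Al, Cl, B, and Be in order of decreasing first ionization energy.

Cl > C > Be > B > Al

Be is in period 2, group 2; B is in period 2, group 13; C is in period 2, group 14; Al is in period 3, group 13; Cl is in period 3, group 17.
IE₁ increases left→right with effective nuclear charge and decreases top→bottom as the valence shell moves farther out.
Neither a single period nor a single group — weigh both effects.
B > Al: B sits above Al in group 13, so the down-group effect alone puts B higher.
Be > B: this pair runs against the simple trend — see the exception note.
C > Be: C lies to the right of Be in period 2, so the across-period effect alone puts C higher.
Cl > C: period and group pull opposite ways; the across-period shift dominates (1251 vs 1086 kJ/mol).
Note the exception: Be has a higher first ionization energy than B, contrary to the simple trend — removing B's lone 2p electron is easier than breaking Be's filled 2s².
Approximate values (kJ/mol): Be 900, B 801, C 1086, Al 578, Cl 1251.
So from highest to lowest: Cl > C > Be > B > Al.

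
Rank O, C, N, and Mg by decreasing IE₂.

IE_2 is the cost of taking one more electron from the +1 cation: O⁺ still has 5 valence electrons; C⁺ still has 3 valence electrons; N⁺ still has 4 valence electrons; Mg⁺ still has 1 valence electron.
All are still removing valence electrons, so compare the +1 ions as you would atoms: IE_2 generally rises across a period (higher Z_eff) and falls down a group (larger shell), subject to the usual subshell exceptions.
Valence configurations: O⁺ [He]2s²2p³, C⁺ [He]2s²2p¹, N⁺ [He]2s²2p², Mg⁺ [Ne]3s¹.
Tabulated IE_2 (kJ/mol): O 3388, C 2353, N 2856, Mg 1451.
So the second ionization energies run Mg < C < N < O.

O > N > C > Mg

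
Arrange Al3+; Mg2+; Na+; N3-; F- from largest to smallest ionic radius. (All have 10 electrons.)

N3- > F- > Na+ > Mg2+ > Al3+

All of these have 10 electrons, so size is governed by nuclear charge alone: the more protons, the stronger the pull on the same electron cloud, and the smaller the ion.
Nuclear charges: Al3+ (Z=13), Mg2+ (Z=12), Na+ (Z=11), F- (Z=9), N3- (Z=7).
Largest to smallest: N3- > F- > Na+ > Mg2+ > Al3+.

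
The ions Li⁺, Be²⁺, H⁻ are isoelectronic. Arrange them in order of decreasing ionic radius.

All of these have 2 electrons, so size is governed by nuclear charge alone: the more protons, the stronger the pull on the same electron cloud, and the smaller the ion.
Nuclear charges: Be²⁺ (Z=4), Li⁺ (Z=3), H⁻ (Z=1).
Largest to smallest: H⁻ > Li⁺ > Be²⁺.

H⁻ > Li⁺ > Be²⁺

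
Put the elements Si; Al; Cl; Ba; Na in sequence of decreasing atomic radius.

Moving right in a period, electrons are added to the same shell under a stronger nuclear pull, so atoms get smaller; moving down, a new shell is opened and atoms get larger.
Neither a single period nor a single group — weigh both effects.
Si > Cl: both are in period 3; the period trend gives Si the larger value.
Al > Si: Al lies to the left of Si in period 3, so the across-period effect alone puts Al larger.
Na > Al: both are in period 3; the period trend gives Na the larger value.
Ba > Na: period and group pull opposite ways; the down-group shift dominates (196 vs 155 pm).
For reference (pm): Na 155, Al 126, Si 116, Cl 99, Ba 196.
So from largest to smallest: Ba > Na > Al > Si > Cl.

Ba, Na, Al, Si, Cl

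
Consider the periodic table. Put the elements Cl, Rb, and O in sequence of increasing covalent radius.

O is in period 2, group 16; Cl is in period 3, group 17; Rb is in period 5, group 1.
Moving right in a period, electrons are added to the same shell under a stronger nuclear pull, so atoms get smaller; moving down, a new shell is opened and atoms get larger.
Neither a single period nor a single group — weigh both effects.
Cl > O: the two effects oppose for this pair; the down-group effect wins (99 vs 63 pm).
Rb > Cl: relative to Cl, both the across-period and down-group shifts push Rb's atomic radius up.
For reference (pm): O 63, Cl 99, Rb 210.
So from smallest to largest: O < Cl < Rb.

O < Cl < Rb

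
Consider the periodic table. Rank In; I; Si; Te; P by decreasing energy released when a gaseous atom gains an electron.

Si is in period 3, group 14; P is in period 3, group 15; In is in period 5, group 13; Te is in period 5, group 16; I is in period 5, group 17.
Adding an electron releases more energy for atoms nearer the top right (short of the noble gases).
Here both period and group differ, so the two effects have to be weighed against each other.
P > In: relative to In, both the across-period and down-group shifts push P's electron affinity up.
Si > P: this pair runs against the simple trend — see the exception note.
Te > Si: the two effects oppose for this pair; the across-period effect wins (190 vs 134 kJ/mol).
I > Te: both are in period 5; the period trend gives I the larger value.
Note the exception: Si has a higher electron affinity than P, contrary to the simple trend — adding an electron to P's half-filled 3p³ is unfavourable, so Si (3p²) has the more exothermic EA.
Approximate values (kJ/mol): Si 134, P 72, In 29, Te 190, I 295.
So from highest to lowest: I > Te > Si > P > In.

I, Te, Si, P, In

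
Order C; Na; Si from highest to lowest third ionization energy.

Na > C > Si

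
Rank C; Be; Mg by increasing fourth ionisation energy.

IE_4 is the cost of taking one more electron from the +3 cation: C³⁺ still has 1 valence electron; Be³⁺ is already 1 electron into the core; Mg³⁺ is already 1 electron into the core.
Core electrons are held far more tightly than valence electrons, so Mg and Be top the IE_4 order.
Tabulated IE_4 (kJ/mol): C 6223, Be 21007, Mg 10543.
Putting it together, IE_4: C < Mg < Be.

C, Mg, Be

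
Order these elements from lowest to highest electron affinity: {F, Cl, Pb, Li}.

Pb < Li < F < Cl

Adding an electron releases more energy for atoms nearer the top right (short of the noble gases).
Neither a single period nor a single group — weigh both effects.
Li > Pb: period and group pull opposite ways; the down-group shift dominates (60 vs 35 kJ/mol).
F > Li: both are in period 2; the period trend gives F the larger value.
Cl > F: this pair runs against the simple trend — see the exception note.
Note the exception: Cl has a higher electron affinity than F, contrary to the simple trend — F's small 2p subshell makes the incoming electron feel strong e⁻–e⁻ repulsion, so Cl actually releases more energy on gaining an electron.
Approximate values (kJ/mol): Li 60, F 328, Cl 349, Pb 35.
So from lowest to highest: Pb < Li < F < Cl.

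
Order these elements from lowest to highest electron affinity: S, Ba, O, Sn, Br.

Ba, Sn, O, S, Br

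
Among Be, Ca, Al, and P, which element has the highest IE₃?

Be

After 2 electrons have been removed, what remains? Be²⁺ is the bare [He] core; Ca²⁺ is the bare [Ar] core; Al²⁺ still has 1 valence electron; P²⁺ still has 3 valence electrons.
Pulling an electron out of a noble-gas core costs far more than removing a remaining valence electron, so Ca and Be sit at the high end of IE_3.
Valence configurations: Al²⁺ [Ne]3s¹, P²⁺ [Ne]3s²3p¹.
The numbers (kJ/mol): Be 14849, Ca 4912, Al 2745, P 2914.
Putting it together, IE_3: Al < P < Ca < Be.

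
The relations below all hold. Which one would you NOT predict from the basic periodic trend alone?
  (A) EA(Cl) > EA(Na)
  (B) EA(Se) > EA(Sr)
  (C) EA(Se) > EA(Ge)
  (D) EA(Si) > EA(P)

(D)

The general trend: electron affinity increases across a period and decreases down a group.
(A) Cl (period 3, group 17) vs Na (period 3, group 1): the stated order agrees with the simple trend.
(B) Se (period 4, group 16) vs Sr (period 5, group 2): the stated order agrees with the simple trend.
(C) Se (period 4, group 16) vs Ge (period 4, group 14): the stated order agrees with the simple trend.
(D) Si (period 3, group 14) vs P (period 3, group 15): the stated order contradicts the simple trend.
The exception is (D): adding an electron to P's half-filled 3p³ is unfavourable, so Si (3p²) has the more exothermic EA.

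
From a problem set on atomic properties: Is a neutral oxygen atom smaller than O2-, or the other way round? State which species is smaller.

Forming O2- adds 2 electrons to O. More electron–electron repulsion in the same shell, with unchanged nuclear charge, lets the cloud expand.
An anion is larger than its parent atom: O2- > O.

O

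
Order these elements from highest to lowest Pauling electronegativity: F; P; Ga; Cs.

F, P, Ga, Cs

F is in period 2, group 17; P is in period 3, group 15; Ga is in period 4, group 13; Cs is in period 6, group 1.
Smaller atoms with higher effective nuclear charge are more electronegative.
Neither a single period nor a single group — weigh both effects.
Ga > Cs: both effects reinforce here, so Ga is clearly the higher of the two.
P > Ga: both effects reinforce here, so P is clearly the higher of the two.
F > P: relative to P, both the across-period and down-group shifts push F's electronegativity up.
Approximate values (Pauling): F 3.98, P 2.19, Ga 1.81, Cs 0.79.
So from highest to lowest: F > P > Ga > Cs.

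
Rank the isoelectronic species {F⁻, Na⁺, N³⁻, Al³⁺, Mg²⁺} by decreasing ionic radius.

All of these have 10 electrons, so size is governed by nuclear charge alone: the more protons, the stronger the pull on the same electron cloud, and the smaller the ion.
Nuclear charges: Al³⁺ (Z=13), Mg²⁺ (Z=12), Na⁺ (Z=11), F⁻ (Z=9), N³⁻ (Z=7).
Largest to smallest: N³⁻ > F⁻ > Na⁺ > Mg²⁺ > Al³⁺.

N³⁻ > F⁻ > Na⁺ > Mg²⁺ > Al³⁺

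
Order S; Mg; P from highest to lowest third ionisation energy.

Mg, S, P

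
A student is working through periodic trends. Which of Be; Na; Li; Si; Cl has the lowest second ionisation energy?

The second ionization energy removes an electron from the +1 ion. For each element: Be⁺ still has 1 valence electron; Na⁺ is the bare [Ne] core; Li⁺ is the bare [He] core; Si⁺ still has 3 valence electrons; Cl⁺ still has 6 valence electrons.
Breaking into a closed-shell core is much more expensive than removing a leftover valence electron — Na and Li have the largest IE_2 here.
Valence configurations: Be⁺ [He]2s¹, Si⁺ [Ne]3s²3p¹, Cl⁺ [Ne]3s²3p⁴.
The numbers (kJ/mol): Be 1757, Na 4562, Li 7298, Si 1577, Cl 2298.
Overall IE_2 order: Si < Be < Cl < Na < Li.

Si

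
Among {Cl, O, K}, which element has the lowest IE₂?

The second ionization energy removes an electron from the +1 ion. For each element: Cl⁺ still has 6 valence electrons; O⁺ still has 5 valence electrons; K⁺ is the bare [Ar] core.
Usually core removal costs more than valence removal, but here the competition is close: a tightly held n=2 valence electron can cost more to remove than an n=3 core electron, so the actual values have to decide it.
Valence configurations: Cl⁺ [Ne]3s²3p⁴, O⁺ [He]2s²2p³.
The numbers (kJ/mol): Cl 2298, O 3388, K 3052.
Hence IE_2: Cl < K < O.

Cl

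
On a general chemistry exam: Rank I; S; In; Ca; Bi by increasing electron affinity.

Ca, In, Bi, S, I

S is in period 3, group 16; Ca is in period 4, group 2; In is in period 5, group 13; I is in period 5, group 17; Bi is in period 6, group 15.
Atoms with high Z_eff and room in the valence shell (especially the halogens) have the most exothermic electron affinities.
Here both period and group differ, so the two effects have to be weighed against each other.
In > Ca: period and group pull opposite ways; the across-period shift dominates (29 vs 2 kJ/mol).
Bi > In: period and group pull opposite ways; the across-period shift dominates (91 vs 29 kJ/mol).
S > Bi: both effects reinforce here, so S is clearly the higher of the two.
I > S: the two effects oppose for this pair; the across-period effect wins (295 vs 200 kJ/mol).
Tabulated electron affinity (kJ/mol): S 200, Ca 2, In 29, I 295, Bi 91.
So from lowest to highest: Ca < In < Bi < S < I.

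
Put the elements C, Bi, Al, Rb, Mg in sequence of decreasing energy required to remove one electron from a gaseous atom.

C > Mg > Bi > Al > Rb

C is in period 2, group 14; Mg is in period 3, group 2; Al is in period 3, group 13; Rb is in period 5, group 1; Bi is in period 6, group 15.
IE₁ increases left→right with effective nuclear charge and decreases top→bottom as the valence shell moves farther out.
Here both period and group differ, so the two effects have to be weighed against each other.
Al > Rb: relative to Rb, both the across-period and down-group shifts push Al's first ionization energy up.
Bi > Al: the two effects oppose for this pair; the across-period effect wins (703 vs 578 kJ/mol).
Mg > Bi: the two effects oppose for this pair; the down-group effect wins (738 vs 703 kJ/mol).
C > Mg: relative to Mg, both the across-period and down-group shifts push C's first ionization energy up.
Note the exception: Mg has a higher first ionization energy than Al, contrary to the simple trend — Al's single 3p electron is easier to remove than one from Mg's filled 3s².
Tabulated first ionization energy (kJ/mol): C 1086, Mg 738, Al 578, Rb 403, Bi 703.
So from highest to lowest: C > Mg > Bi > Al > Rb.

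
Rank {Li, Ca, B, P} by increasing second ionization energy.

Ca, P, B, Li

Consider each +1 ion: Li⁺ is the bare [He] core; Ca⁺ still has 1 valence electron; B⁺ still has 2 valence electrons; P⁺ still has 4 valence electrons.
Core electrons are held far more tightly than valence electrons, so Li tops the IE_2 order.
Valence configurations: Ca⁺ [Ar]4s¹, B⁺ [He]2s², P⁺ [Ne]3s²3p².
Tabulated IE_2 (kJ/mol): Li 7298, Ca 1145, B 2427, P 1907.
Overall IE_2 order: Ca < P < B < Li.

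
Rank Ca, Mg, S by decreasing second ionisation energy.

After 1 electron has been removed, what remains? Ca⁺ still has 1 valence electron; Mg⁺ still has 1 valence electron; S⁺ still has 5 valence electrons.
All are still removing valence electrons, so compare the +1 ions as you would atoms: IE_2 generally rises across a period (higher Z_eff) and falls down a group (larger shell), subject to the usual subshell exceptions.
Valence configurations: Ca⁺ [Ar]4s¹, Mg⁺ [Ne]3s¹, S⁺ [Ne]3s²3p³.
Tabulated IE_2 (kJ/mol): Ca 1145, Mg 1451, S 2252.
So the second ionization energies run Ca < Mg < S.

S > Mg > Ca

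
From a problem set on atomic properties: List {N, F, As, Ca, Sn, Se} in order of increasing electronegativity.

Smaller atoms with higher effective nuclear charge are more electronegative.
Here both period and group differ, so the two effects have to be weighed against each other.
Sn > Ca: the two effects oppose for this pair; the across-period effect wins (1.96 vs 1.00).
As > Sn: both effects reinforce here, so As is clearly the higher of the two.
Se > As: both are in period 4; the period trend gives Se the larger value.
N > Se: period and group pull opposite ways; the down-group shift dominates (3.04 vs 2.55).
F > N: F lies to the right of N in period 2, so the across-period effect alone puts F higher.
Tabulated electronegativity (Pauling): N 3.04, F 3.98, Ca 1.00, As 2.18, Se 2.55, Sn 1.96.
So from lowest to highest: Ca < Sn < As < Se < N < F.

Ca < Sn < As < Se < N < F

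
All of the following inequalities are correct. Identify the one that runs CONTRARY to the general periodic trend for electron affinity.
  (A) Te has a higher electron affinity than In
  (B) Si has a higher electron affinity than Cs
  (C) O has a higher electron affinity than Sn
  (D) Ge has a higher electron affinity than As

The general trend: electron affinity increases across a period and decreases down a group.
(A) Te (period 5, group 16) vs In (period 5, group 13): the stated order agrees with the simple trend.
(B) Si (period 3, group 14) vs Cs (period 6, group 1): the stated order agrees with the simple trend.
(C) O (period 2, group 16) vs Sn (period 5, group 14): the stated order agrees with the simple trend.
(D) Ge (period 4, group 14) vs As (period 4, group 15): the stated order contradicts the simple trend.
The exception is (D): adding an electron to As's half-filled 4p³ is unfavourable, so Ge (4p²) has the more exothermic EA.

(D)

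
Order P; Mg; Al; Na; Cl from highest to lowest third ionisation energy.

Mg > Na > Cl > P > Al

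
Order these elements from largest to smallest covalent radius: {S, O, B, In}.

In > S > B > O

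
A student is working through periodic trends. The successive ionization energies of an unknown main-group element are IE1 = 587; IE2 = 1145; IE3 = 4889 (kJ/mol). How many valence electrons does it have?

Look for the largest jump between consecutive ionization energies: IE3/IE2 ≈ 4.3, far larger than any earlier ratio.
That jump marks the point where a core electron is being removed. So the atom has 2 valence electrons.

2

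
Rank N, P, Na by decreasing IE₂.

After 1 electron has been removed, what remains? N⁺ still has 4 valence electrons; P⁺ still has 4 valence electrons; Na⁺ is the bare [Ne] core.
Breaking into a closed-shell core is much more expensive than removing a leftover valence electron — Na has the largest IE_2 here.
Valence configurations: N⁺ [He]2s²2p², P⁺ [Ne]3s²3p².
Tabulated IE_2 (kJ/mol): N 2856, P 1907, Na 4562.
So the second ionization energies run P < N < Na.

Na > N > P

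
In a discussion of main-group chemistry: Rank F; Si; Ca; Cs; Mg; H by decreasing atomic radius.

Cs > Ca > Mg > Si > F > H

Across a period the added protons contract the valence shell; down a group each new principal shell makes the atom larger.
These span different periods and groups, so the two trends combine.
F > H: the two effects oppose for this pair; the down-group effect wins (64 vs 32 pm).
Si > F: both effects reinforce here, so Si is clearly the larger of the two.
Mg > Si: Mg lies to the left of Si in period 3, so the across-period effect alone puts Mg larger.
Ca > Mg: Ca sits below Mg in group 2, so the down-group effect alone puts Ca larger.
Cs > Ca: both effects reinforce here, so Cs is clearly the larger of the two.
Approximate values (pm): H 32, F 64, Mg 139, Si 116, Ca 171, Cs 232.
So from largest to smallest: Cs > Ca > Mg > Si > F > H.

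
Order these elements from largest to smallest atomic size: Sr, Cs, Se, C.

Across a period the added protons contract the valence shell; down a group each new principal shell makes the atom larger.
These span different periods and groups, so the two trends combine.
Se > C: the two effects oppose for this pair; the down-group effect wins (116 vs 75 pm).
Sr > Se: both effects reinforce here, so Sr is clearly the larger of the two.
Cs > Sr: both effects reinforce here, so Cs is clearly the larger of the two.
Tabulated atomic radius (pm): C 75, Se 116, Sr 185, Cs 232.
So from largest to smallest: Cs > Sr > Se > C.

Cs > Sr > Se > C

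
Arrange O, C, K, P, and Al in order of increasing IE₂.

After 1 electron has been removed, what remains? O⁺ still has 5 valence electrons; C⁺ still has 3 valence electrons; K⁺ is the bare [Ar] core; P⁺ still has 4 valence electrons; Al⁺ still has 2 valence electrons.
Usually core removal costs more than valence removal, but here the competition is close: a tightly held n=2 valence electron can cost more to remove than an n=3 core electron, so the actual values have to decide it.
Valence configurations: O⁺ [He]2s²2p³, C⁺ [He]2s²2p¹, P⁺ [Ne]3s²3p², Al⁺ [Ne]3s².
The numbers (kJ/mol): O 3388, C 2353, K 3052, P 1907, Al 1817.
Putting it together, IE_2: Al < P < C < K < O.

Al < P < C < K < O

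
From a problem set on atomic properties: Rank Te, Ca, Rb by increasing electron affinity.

Electron affinity generally becomes more exothermic across a period toward the halogens and less exothermic down a group.
Neither a single period nor a single group — weigh both effects.
Rb > Ca: this pair runs against the simple trend — see the exception note.
Te > Rb: both are in period 5; the period trend gives Te the larger value.
Note the exception: Rb has a higher electron affinity than Ca, contrary to the simple trend — adding an electron to Ca (ns²) has to open a new, higher-energy np subshell, which is unfavourable.
Approximate values (kJ/mol): Ca 2, Rb 47, Te 190.
So from lowest to highest: Ca < Rb < Te.

Ca < Rb < Te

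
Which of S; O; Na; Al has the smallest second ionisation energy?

IE_2 is the cost of taking one more electron from the +1 cation: S⁺ still has 5 valence electrons; O⁺ still has 5 valence electrons; Na⁺ is the bare [Ne] core; Al⁺ still has 2 valence electrons.
Core electrons are held far more tightly than valence electrons, so Na tops the IE_2 order.
Valence configurations: S⁺ [Ne]3s²3p³, O⁺ [He]2s²2p³, Al⁺ [Ne]3s².
Approximate IE_2 values (kJ/mol): S 2252, O 3388, Na 4562, Al 1817.
So the second ionization energies run Al < S < O < Na.

Al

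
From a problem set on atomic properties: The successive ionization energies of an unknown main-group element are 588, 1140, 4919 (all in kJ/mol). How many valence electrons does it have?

Look for the largest jump between consecutive ionization energies: IE3/IE2 ≈ 4.3, far larger than any earlier ratio.
That jump marks the point where a core electron is being removed. So the atom has 2 valence electrons.

2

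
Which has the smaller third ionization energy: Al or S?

Al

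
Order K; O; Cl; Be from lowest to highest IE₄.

IE_4 is the cost of taking one more electron from the +3 cation: K³⁺ is already 2 electrons into the core; O³⁺ still has 3 valence electrons; Cl³⁺ still has 4 valence electrons; Be³⁺ is already 1 electron into the core.
Usually core removal costs more than valence removal, but here the competition is close: a tightly held n=2 valence electron can cost more to remove than an n=3 core electron, so the actual values have to decide it.
Valence configurations: O³⁺ [He]2s²2p¹, Cl³⁺ [Ne]3s²3p².
Tabulated IE_4 (kJ/mol): K 5877, O 7469, Cl 5159, Be 21007.
So the fourth ionization energies run Cl < K < O < Be.

Cl < K < O < Be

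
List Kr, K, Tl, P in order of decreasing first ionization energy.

P is in period 3, group 15; K is in period 4, group 1; Kr is in period 4, group 18; Tl is in period 6, group 13.
IE₁ increases left→right with effective nuclear charge and decreases top→bottom as the valence shell moves farther out.
Neither a single period nor a single group — weigh both effects.
Tl > K: the two effects oppose for this pair; the across-period effect wins (589 vs 419 kJ/mol).
P > Tl: both effects reinforce here, so P is clearly the higher of the two.
Kr > P: period and group pull opposite ways; the across-period shift dominates (1351 vs 1012 kJ/mol).
For reference (kJ/mol): P 1012, K 419, Kr 1351, Tl 589.
So from highest to lowest: Kr > P > Tl > K.

Kr > P > Tl > K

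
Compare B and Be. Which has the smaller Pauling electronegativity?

Be is in period 2, group 2; B is in period 2, group 13.
Electronegativity increases across a period and decreases down a group, tracking effective nuclear charge and atomic size.
All lie in period 2, so electronegativity increases left to right.
So Be has the smaller Pauling electronegativity (Be < B).

Be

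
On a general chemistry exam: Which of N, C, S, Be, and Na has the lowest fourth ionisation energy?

After 3 electrons have been removed, what remains? N³⁺ still has 2 valence electrons; C³⁺ still has 1 valence electron; S³⁺ still has 3 valence electrons; Be³⁺ is already 1 electron into the core; Na³⁺ is already 2 electrons into the core.
Core electrons are held far more tightly than valence electrons, so Na and Be top the IE_4 order.
Valence configurations: N³⁺ [He]2s², C³⁺ [He]2s¹, S³⁺ [Ne]3s²3p¹.
Approximate IE_4 values (kJ/mol): N 7475, C 6223, S 4556, Be 21007, Na 9543.
Putting it together, IE_4: S < C < N < Na < Be.

S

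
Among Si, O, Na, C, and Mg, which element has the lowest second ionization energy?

Mg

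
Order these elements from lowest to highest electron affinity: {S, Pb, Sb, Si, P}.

Pb, P, Sb, Si, S

Adding an electron releases more energy for atoms nearer the top right (short of the noble gases).
These span different periods and groups, so the two trends combine.
P > Pb: both effects reinforce here, so P is clearly the higher of the two.
Sb > P: this pair runs against the simple trend — see the exception note.
Si > Sb: the two effects oppose for this pair; the down-group effect wins (134 vs 103 kJ/mol).
S > Si: S lies to the right of Si in period 3, so the across-period effect alone puts S higher.
Note the exception: Sb has a higher electron affinity than P, contrary to the simple trend — both are half-filled np³, but the pairing/repulsion penalty for the added electron shrinks as the p orbitals become larger and more diffuse down the group, and for Sb that outweighs the weaker nuclear attraction.
Note the exception: Si has a higher electron affinity than P, contrary to the simple trend — adding an electron to P's half-filled 3p³ is unfavourable, so Si (3p²) has the more exothermic EA.
Tabulated electron affinity (kJ/mol): Si 134, P 72, S 200, Sb 103, Pb 35.
So from lowest to highest: Pb < P < Sb < Si < S.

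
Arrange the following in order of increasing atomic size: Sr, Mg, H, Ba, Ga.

H < Ga < Mg < Sr < Ba

H is in period 1, group 1; Mg is in period 3, group 2; Ga is in period 4, group 13; Sr is in period 5, group 2; Ba is in period 6, group 2.
Radius decreases left→right (rising Z_eff, same n) and increases top→bottom (higher n).
Neither a single period nor a single group — weigh both effects.
Ga > H: period and group pull opposite ways; the down-group shift dominates (124 vs 32 pm).
Mg > Ga: period and group pull opposite ways; the across-period shift dominates (139 vs 124 pm).
Sr > Mg: they share group 2; the group trend gives Sr the larger value.
Ba > Sr: they share group 2; the group trend gives Ba the larger value.
For reference (pm): H 32, Mg 139, Ga 124, Sr 185, Ba 196.
So from smallest to largest: H < Ga < Mg < Sr < Ba.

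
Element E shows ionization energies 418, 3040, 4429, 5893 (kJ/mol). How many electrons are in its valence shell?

Look for the largest jump between consecutive ionization energies: IE2/IE1 ≈ 7.3, far larger than any earlier ratio.
That jump marks the point where a core electron is being removed. So the atom has 1 valence electron.

1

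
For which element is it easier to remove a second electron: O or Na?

O

The second ionization energy removes an electron from the +1 ion. For each element: O⁺ still has 5 valence electrons; Na⁺ is the bare [Ne] core.
Pulling an electron out of a noble-gas core costs far more than removing a remaining valence electron, so Na sits at the high end of IE_2.
Approximate IE_2 values (kJ/mol): O 3388, Na 4562.
Putting it together, IE_2: O < Na.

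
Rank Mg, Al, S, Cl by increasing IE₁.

Al < Mg < S < Cl

Mg is in period 3, group 2; Al is in period 3, group 13; S is in period 3, group 16; Cl is in period 3, group 17.
Across a period the outer electron is held more tightly (higher IE₁); down a group it sits in a higher shell, more shielded, and comes off more easily.
All lie in period 3; the across-period trend (first ionization energy increases left to right) applies, with the exception below.
Note the exception: Mg has a higher first ionization energy than Al, contrary to the simple trend — Al's single 3p electron is easier to remove than one from Mg's filled 3s².
For reference (kJ/mol): Mg 738, Al 578, S 1000, Cl 1251.
So from lowest to highest: Al < Mg < S < Cl.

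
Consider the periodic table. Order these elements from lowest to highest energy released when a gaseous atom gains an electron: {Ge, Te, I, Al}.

Al is in period 3, group 13; Ge is in period 4, group 14; Te is in period 5, group 16; I is in period 5, group 17.
Electron affinity generally becomes more exothermic across a period toward the halogens and less exothermic down a group.
Neither a single period nor a single group — weigh both effects.
Ge > Al: period and group pull opposite ways; the across-period shift dominates (119 vs 42 kJ/mol).
Te > Ge: period and group pull opposite ways; the across-period shift dominates (190 vs 119 kJ/mol).
I > Te: I lies to the right of Te in period 5, so the across-period effect alone puts I higher.
Approximate values (kJ/mol): Al 42, Ge 119, Te 190, I 295.
So from lowest to highest: Al < Ge < Te < I.

Al < Ge < Te < I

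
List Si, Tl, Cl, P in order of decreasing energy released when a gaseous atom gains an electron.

Cl, Si, P, Tl

EA tends to increase across a period and decrease down a group, though the pattern is less regular than for IE or radius.
Neither a single period nor a single group — weigh both effects.
P > Tl: relative to Tl, both the across-period and down-group shifts push P's electron affinity up.
Si > P: this pair runs against the simple trend — see the exception note.
Cl > Si: both are in period 3; the period trend gives Cl the larger value.
Note the exception: Si has a higher electron affinity than P, contrary to the simple trend — adding an electron to P's half-filled 3p³ is unfavourable, so Si (3p²) has the more exothermic EA.
For reference (kJ/mol): Si 134, P 72, Cl 349, Tl 19.
So from highest to lowest: Cl > Si > P > Tl.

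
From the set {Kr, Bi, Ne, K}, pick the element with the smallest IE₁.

Ne is in period 2, group 18; K is in period 4, group 1; Kr is in period 4, group 18; Bi is in period 6, group 15.
IE₁ increases left→right with effective nuclear charge and decreases top→bottom as the valence shell moves farther out.
These span different periods and groups, so the two trends combine.
Bi > K: period and group pull opposite ways; the across-period shift dominates (703 vs 419 kJ/mol).
Kr > Bi: both effects reinforce here, so Kr is clearly the higher of the two.
Ne > Kr: Ne sits above Kr in group 18, so the down-group effect alone puts Ne higher.
For reference (kJ/mol): Ne 2081, K 419, Kr 1351, Bi 703.
The smallest IE₁ among these belongs to K.

K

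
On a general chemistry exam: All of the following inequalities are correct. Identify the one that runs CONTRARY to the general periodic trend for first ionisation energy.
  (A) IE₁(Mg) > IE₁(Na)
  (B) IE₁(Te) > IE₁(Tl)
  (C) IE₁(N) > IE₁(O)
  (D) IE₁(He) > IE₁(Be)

(C)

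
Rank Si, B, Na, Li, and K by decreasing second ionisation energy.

Li > Na > K > B > Si

The second ionization energy removes an electron from the +1 ion. For each element: Si⁺ still has 3 valence electrons; B⁺ still has 2 valence electrons; Na⁺ is the bare [Ne] core; Li⁺ is the bare [He] core; K⁺ is the bare [Ar] core.
Core electrons are held far more tightly than valence electrons, so K, Na and Li top the IE_2 order.
Valence configurations: Si⁺ [Ne]3s²3p¹, B⁺ [He]2s².
The numbers (kJ/mol): Si 1577, B 2427, Na 4562, Li 7298, K 3052.
Putting it together, IE_2: Si < B < K < Na < Li.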